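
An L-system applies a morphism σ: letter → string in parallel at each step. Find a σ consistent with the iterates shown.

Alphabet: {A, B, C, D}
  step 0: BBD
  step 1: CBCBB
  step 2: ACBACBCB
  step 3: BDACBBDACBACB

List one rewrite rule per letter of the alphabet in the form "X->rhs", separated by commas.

A->BD, B->CB, C->A, D->B

  step 2 ⇒ step 3: ACBACBCB ⇒ BD·A·CB·BD·A·CB·A·CB
    A ↦ BD
    B ↦ CB
    C ↦ A
  step 0 ⇒ step 1: BBD ⇒ CB·CB·B
    D ↦ B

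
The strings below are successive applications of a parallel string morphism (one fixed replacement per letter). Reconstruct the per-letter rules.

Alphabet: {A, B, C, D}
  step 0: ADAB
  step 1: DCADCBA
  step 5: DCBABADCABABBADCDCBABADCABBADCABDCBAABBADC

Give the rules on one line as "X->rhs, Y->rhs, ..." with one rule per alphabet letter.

A->DC, B->BA, C->B, D->A

  step 0 ⇒ step 1: ADAB ⇒ DC·A·DC·BA
    A ↦ DC
    B ↦ BA
    D ↦ A
    C ↦ B  (constrained at step 1)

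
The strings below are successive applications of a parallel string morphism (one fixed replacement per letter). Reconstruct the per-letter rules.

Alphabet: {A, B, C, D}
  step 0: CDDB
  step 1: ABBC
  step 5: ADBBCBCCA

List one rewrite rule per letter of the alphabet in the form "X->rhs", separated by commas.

  step 0 ⇒ step 1: CDDB ⇒ A·B·B·C
    B ↦ C
    C ↦ A
    D ↦ B
    A ↦ DB  (constrained at step 1)

A->DB, B->C, C->A, D->B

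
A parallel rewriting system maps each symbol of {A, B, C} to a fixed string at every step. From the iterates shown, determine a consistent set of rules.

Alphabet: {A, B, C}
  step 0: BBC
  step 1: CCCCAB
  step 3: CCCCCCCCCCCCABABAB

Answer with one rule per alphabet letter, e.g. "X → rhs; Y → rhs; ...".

A->C, B->CC, C->AB

  step 0 ⇒ step 1: BBC ⇒ CC·CC·AB
    B ↦ CC
    C ↦ AB
    A ↦ C  (constrained at step 1)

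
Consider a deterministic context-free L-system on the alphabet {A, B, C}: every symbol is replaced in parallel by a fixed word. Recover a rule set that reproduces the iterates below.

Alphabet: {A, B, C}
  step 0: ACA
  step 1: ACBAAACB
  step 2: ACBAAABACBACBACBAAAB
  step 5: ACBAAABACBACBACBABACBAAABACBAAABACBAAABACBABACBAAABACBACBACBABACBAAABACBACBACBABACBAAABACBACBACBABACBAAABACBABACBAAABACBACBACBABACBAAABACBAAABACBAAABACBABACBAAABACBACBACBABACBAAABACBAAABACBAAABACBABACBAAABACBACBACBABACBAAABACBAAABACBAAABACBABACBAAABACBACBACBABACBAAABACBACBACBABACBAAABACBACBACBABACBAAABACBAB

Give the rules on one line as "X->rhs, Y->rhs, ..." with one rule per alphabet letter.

  step 1 ⇒ step 2: ACBAAACB ⇒ ACB·AA·AB·ACB·ACB·ACB·AA·AB
    A ↦ ACB
    B ↦ AB
    C ↦ AA

A->ACB, B->AB, C->AA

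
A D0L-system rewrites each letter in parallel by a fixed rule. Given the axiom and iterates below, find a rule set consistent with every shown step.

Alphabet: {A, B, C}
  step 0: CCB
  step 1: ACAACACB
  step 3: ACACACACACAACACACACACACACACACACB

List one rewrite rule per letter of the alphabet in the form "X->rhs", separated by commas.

A->C, B->CB, C->ACA

  step 0 ⇒ step 1: CCB ⇒ ACA·ACA·CB
    B ↦ CB
    C ↦ ACA
    A ↦ C  (constrained at step 1)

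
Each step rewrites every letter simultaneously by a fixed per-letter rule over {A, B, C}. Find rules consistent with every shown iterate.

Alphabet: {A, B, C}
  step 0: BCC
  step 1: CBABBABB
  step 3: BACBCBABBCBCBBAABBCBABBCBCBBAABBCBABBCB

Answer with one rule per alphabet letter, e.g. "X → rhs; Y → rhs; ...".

  step 0 ⇒ step 1: BCC ⇒ CB·ABB·ABB
    B ↦ CB
    C ↦ ABB
    A ↦ BA  (constrained at step 1)

A->BA, B->CB, C->ABB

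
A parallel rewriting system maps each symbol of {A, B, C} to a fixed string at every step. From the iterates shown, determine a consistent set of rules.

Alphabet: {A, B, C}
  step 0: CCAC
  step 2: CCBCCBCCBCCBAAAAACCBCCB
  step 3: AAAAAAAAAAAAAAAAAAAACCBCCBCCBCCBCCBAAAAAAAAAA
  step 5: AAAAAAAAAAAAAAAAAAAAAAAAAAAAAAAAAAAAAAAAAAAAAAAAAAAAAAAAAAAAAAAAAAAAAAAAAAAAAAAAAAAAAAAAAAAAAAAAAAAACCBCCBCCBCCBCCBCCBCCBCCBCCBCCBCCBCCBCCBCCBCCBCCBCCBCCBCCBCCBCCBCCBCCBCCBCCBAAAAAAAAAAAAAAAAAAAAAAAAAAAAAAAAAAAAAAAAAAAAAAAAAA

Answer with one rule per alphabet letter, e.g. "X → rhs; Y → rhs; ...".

A->CCB, B->A, C->AA

  step 2 ⇒ step 3: CCBCCBCCBCCBAAAAACCBCCB ⇒ AA·AA·A·AA·AA·A·AA·AA·A·AA·AA·A·CCB·CCB·CCB·CCB·CCB·AA·AA·A·AA·AA·A
    A ↦ CCB
    B ↦ A
    C ↦ AA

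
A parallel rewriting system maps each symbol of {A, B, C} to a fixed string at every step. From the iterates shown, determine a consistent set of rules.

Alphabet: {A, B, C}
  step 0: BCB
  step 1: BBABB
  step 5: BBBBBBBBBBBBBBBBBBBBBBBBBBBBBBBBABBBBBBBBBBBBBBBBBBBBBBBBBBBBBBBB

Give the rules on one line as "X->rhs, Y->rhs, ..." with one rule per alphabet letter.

  step 0 ⇒ step 1: BCB ⇒ BB·A·BB
    B ↦ BB
    C ↦ A
    A ↦ C  (constrained at step 1)

A->C, B->BB, C->A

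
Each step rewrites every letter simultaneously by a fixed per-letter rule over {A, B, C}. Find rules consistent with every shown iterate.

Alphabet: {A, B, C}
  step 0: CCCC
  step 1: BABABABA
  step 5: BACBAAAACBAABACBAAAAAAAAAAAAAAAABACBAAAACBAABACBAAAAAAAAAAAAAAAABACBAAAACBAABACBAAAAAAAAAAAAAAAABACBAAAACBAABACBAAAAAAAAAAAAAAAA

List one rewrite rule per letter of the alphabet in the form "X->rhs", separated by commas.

A->AA, B->CB, C->BA

  step 0 ⇒ step 1: CCCC ⇒ BA·BA·BA·BA
    C ↦ BA
    A ↦ AA  (constrained at step 1)
    B ↦ CB  (constrained at step 1)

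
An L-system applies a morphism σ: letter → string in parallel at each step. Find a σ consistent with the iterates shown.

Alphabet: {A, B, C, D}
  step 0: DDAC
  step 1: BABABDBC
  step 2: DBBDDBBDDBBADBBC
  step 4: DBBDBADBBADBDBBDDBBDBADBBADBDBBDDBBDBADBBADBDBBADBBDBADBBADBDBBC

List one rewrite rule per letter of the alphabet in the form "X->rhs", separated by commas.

A->BD, B->DB, C->BC, D->BA

  step 1 ⇒ step 2: BABABDBC ⇒ DB·BD·DB·BD·DB·BA·DB·BC
    A ↦ BD
    B ↦ DB
    C ↦ BC
    D ↦ BA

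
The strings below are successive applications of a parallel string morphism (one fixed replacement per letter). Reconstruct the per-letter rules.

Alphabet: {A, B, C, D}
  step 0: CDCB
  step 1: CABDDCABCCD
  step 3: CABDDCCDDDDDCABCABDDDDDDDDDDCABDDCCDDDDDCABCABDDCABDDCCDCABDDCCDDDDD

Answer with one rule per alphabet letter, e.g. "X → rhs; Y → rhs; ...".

A->DD, B->CCD, C->CAB, D->DD

  step 0 ⇒ step 1: CDCB ⇒ CAB·DD·CAB·CCD
    B ↦ CCD
    C ↦ CAB
    D ↦ DD
    A ↦ DD  (constrained at step 1)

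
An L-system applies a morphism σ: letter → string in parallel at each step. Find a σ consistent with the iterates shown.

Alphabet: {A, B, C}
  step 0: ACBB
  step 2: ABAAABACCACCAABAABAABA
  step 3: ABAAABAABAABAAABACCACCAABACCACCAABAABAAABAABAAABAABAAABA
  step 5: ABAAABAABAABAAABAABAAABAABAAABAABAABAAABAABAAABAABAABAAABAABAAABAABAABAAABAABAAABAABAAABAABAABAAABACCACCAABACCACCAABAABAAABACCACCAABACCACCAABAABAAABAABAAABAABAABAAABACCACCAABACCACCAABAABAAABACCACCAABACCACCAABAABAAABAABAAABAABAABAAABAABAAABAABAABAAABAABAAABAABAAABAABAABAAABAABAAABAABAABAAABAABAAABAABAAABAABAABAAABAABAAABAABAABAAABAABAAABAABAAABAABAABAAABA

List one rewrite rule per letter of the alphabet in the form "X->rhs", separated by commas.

A->ABA, B->A, C->CCA

  step 2 ⇒ step 3: ABAAABACCACCAABAABAABA ⇒ ABA·A·ABA·ABA·ABA·A·ABA·CCA·CCA·ABA·CCA·CCA·ABA·ABA·A·ABA·ABA·A·ABA·ABA·A·ABA
    A ↦ ABA
    B ↦ A
    C ↦ CCA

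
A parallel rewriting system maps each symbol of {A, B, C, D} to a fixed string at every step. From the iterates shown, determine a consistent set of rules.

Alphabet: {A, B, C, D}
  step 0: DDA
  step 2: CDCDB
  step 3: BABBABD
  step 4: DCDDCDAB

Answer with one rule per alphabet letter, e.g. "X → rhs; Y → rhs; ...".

  step 3 ⇒ step 4: BABBABD ⇒ D·C·D·D·C·D·AB
    A ↦ C
    B ↦ D
    D ↦ AB
  step 2 ⇒ step 3: CDCDB ⇒ B·AB·B·AB·D
    C ↦ B

A->C, B->D, C->B, D->AB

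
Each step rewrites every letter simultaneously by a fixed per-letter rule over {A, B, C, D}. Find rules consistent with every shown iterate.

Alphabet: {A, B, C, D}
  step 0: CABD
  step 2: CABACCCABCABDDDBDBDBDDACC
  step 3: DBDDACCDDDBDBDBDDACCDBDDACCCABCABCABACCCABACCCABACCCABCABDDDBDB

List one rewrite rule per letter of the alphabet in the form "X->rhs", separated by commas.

A->DD, B->ACC, C->DB, D->CAB

  step 2 ⇒ step 3: CABACCCABCABDDDBDBDBDDACC ⇒ DB·DD·ACC·DD·DB·DB·DB·DD·ACC·DB·DD·ACC·CAB·CAB·CAB·ACC·CAB·ACC·CAB·ACC·CAB·CAB·DD·DB·DB
    A ↦ DD
    B ↦ ACC
    C ↦ DB
    D ↦ CAB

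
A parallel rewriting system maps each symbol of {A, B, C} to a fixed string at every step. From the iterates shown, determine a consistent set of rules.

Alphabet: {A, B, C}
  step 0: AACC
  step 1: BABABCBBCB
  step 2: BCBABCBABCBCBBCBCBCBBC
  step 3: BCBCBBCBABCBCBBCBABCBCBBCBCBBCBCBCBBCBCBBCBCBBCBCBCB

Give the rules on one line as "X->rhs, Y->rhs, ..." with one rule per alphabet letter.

  step 2 ⇒ step 3: BCBABCBABCBCBBCBCBCBBC ⇒ BC·BCB·BC·BA·BC·BCB·BC·BA·BC·BCB·BC·BCB·BC·BC·BCB·BC·BCB·BC·BCB·BC·BC·BCB
    A ↦ BA
    B ↦ BC
    C ↦ BCB

A->BA, B->BC, C->BCB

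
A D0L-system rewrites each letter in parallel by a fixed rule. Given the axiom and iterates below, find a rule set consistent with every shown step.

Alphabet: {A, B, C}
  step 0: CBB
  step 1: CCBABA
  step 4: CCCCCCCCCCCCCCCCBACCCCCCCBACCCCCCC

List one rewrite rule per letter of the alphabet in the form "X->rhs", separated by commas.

A->C, B->BA, C->CC

  step 0 ⇒ step 1: CBB ⇒ CC·BA·BA
    B ↦ BA
    C ↦ CC
    A ↦ C  (constrained at step 1)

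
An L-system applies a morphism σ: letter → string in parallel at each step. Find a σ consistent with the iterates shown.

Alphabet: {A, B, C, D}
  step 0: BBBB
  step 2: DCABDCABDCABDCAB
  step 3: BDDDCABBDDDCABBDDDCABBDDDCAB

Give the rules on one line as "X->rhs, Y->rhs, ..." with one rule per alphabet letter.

A->DC, B->AB, C->DD, D->B

  step 2 ⇒ step 3: DCABDCABDCABDCAB ⇒ B·DD·DC·AB·B·DD·DC·AB·B·DD·DC·AB·B·DD·DC·AB
    A ↦ DC
    B ↦ AB
    C ↦ DD
    D ↦ B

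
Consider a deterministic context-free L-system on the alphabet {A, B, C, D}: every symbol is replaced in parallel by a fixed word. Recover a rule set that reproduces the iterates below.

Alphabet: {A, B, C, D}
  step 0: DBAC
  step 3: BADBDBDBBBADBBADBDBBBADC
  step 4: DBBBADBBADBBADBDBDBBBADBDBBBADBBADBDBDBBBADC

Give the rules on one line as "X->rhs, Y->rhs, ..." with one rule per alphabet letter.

A->B, B->DB, C->DC, D->BA

  step 3 ⇒ step 4: BADBDBDBBBADBBADBDBBBADC ⇒ DB·B·BA·DB·BA·DB·BA·DB·DB·DB·B·BA·DB·DB·B·BA·DB·BA·DB·DB·DB·B·BA·DC
    A ↦ B
    B ↦ DB
    C ↦ DC
    D ↦ BA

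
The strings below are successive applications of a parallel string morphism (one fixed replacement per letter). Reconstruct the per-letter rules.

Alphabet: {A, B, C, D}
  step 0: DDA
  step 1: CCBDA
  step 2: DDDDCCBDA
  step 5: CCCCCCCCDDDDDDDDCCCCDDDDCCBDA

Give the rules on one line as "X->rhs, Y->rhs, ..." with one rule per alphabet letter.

  step 1 ⇒ step 2: CCBDA ⇒ DD·DD·C·C·BDA
    A ↦ BDA
    B ↦ C
    C ↦ DD
    D ↦ C

A->BDA, B->C, C->DD, D->C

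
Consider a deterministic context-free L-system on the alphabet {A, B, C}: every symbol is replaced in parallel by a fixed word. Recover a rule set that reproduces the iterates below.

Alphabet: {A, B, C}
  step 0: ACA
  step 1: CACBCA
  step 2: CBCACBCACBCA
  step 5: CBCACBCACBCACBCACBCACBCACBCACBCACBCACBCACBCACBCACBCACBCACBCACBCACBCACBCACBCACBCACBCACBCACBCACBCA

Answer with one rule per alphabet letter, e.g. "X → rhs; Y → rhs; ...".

A->CA, B->CA, C->CB

  step 1 ⇒ step 2: CACBCA ⇒ CB·CA·CB·CA·CB·CA
    A ↦ CA
    B ↦ CA
    C ↦ CB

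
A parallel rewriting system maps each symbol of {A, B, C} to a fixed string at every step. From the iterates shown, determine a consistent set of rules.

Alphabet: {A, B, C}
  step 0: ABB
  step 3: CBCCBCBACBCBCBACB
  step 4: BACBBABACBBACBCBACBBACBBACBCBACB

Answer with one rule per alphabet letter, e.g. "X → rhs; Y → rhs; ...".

  step 3 ⇒ step 4: CBCCBCBACBCBCBACB ⇒ BA·CB·BA·BA·CB·BA·CB·C·BA·CB·BA·CB·BA·CB·C·BA·CB
    A ↦ C
    B ↦ CB
    C ↦ BA

A->C, B->CB, C->BA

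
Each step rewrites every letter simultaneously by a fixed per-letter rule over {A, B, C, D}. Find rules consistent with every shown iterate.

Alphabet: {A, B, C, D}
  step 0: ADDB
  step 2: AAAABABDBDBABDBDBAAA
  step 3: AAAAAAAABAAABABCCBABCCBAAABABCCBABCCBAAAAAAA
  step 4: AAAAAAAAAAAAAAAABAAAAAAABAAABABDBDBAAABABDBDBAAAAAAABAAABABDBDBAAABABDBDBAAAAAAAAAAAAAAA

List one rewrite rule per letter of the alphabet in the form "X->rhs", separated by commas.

A->AA, B->BA, C->BD, D->BCC

  step 3 ⇒ step 4: AAAAAAAABAAABABCCBABCCBAAABABCCBABCCBAAAAAAA ⇒ AA·AA·AA·AA·AA·AA·AA·AA·BA·AA·AA·AA·BA·AA·BA·BD·BD·BA·AA·BA·BD·BD·BA·AA·AA·AA·BA·AA·BA·BD·BD·BA·AA·BA·BD·BD·BA·AA·AA·AA·AA·AA·AA·AA
    A ↦ AA
    B ↦ BA
    C ↦ BD
  step 2 ⇒ step 3: AAAABABDBDBABDBDBAAA ⇒ AA·AA·AA·AA·BA·AA·BA·BCC·BA·BCC·BA·AA·BA·BCC·BA·BCC·BA·AA·AA·AA
    D ↦ BCC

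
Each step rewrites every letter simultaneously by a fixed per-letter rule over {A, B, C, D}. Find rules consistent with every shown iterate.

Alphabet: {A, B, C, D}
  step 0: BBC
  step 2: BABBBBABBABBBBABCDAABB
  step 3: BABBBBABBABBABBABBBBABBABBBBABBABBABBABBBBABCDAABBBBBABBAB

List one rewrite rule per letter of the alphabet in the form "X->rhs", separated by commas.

  step 2 ⇒ step 3: BABBBBABBABBBBABCDAABB ⇒ BAB·BB·BAB·BAB·BAB·BAB·BB·BAB·BAB·BB·BAB·BAB·BAB·BAB·BB·BAB·CDA·A·BB·BB·BAB·BAB
    A ↦ BB
    B ↦ BAB
    C ↦ CDA
    D ↦ A

A->BB, B->BAB, C->CDA, D->A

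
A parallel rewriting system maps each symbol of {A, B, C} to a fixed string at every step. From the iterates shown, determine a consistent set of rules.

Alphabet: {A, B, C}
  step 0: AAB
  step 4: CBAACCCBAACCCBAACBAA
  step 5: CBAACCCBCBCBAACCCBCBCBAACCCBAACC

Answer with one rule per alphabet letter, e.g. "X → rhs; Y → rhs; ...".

A->C, B->AA, C->CB

  step 4 ⇒ step 5: CBAACCCBAACCCBAACBAA ⇒ CB·AA·C·C·CB·CB·CB·AA·C·C·CB·CB·CB·AA·C·C·CB·AA·C·C
    A ↦ C
    B ↦ AA
    C ↦ CB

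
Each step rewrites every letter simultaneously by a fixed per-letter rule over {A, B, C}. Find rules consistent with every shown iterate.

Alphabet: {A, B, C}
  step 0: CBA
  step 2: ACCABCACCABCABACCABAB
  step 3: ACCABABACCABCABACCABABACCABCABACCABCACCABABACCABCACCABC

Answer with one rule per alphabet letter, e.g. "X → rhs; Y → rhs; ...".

A->ACC, B->ABC, C->AB

  step 2 ⇒ step 3: ACCABCACCABCABACCABAB ⇒ ACC·AB·AB·ACC·ABC·AB·ACC·AB·AB·ACC·ABC·AB·ACC·ABC·ACC·AB·AB·ACC·ABC·ACC·ABC
    A ↦ ACC
    B ↦ ABC
    C ↦ AB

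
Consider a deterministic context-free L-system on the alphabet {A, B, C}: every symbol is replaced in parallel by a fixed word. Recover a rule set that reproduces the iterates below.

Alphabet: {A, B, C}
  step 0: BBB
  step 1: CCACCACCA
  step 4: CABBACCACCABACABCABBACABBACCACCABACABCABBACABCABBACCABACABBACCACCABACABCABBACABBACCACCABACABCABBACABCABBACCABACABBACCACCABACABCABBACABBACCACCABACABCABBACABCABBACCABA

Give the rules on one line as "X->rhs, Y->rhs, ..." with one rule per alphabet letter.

A->BA, B->CCA, C->CAB

  step 0 ⇒ step 1: BBB ⇒ CCA·CCA·CCA
    B ↦ CCA
    A ↦ BA  (constrained at step 1)
    C ↦ CAB  (constrained at step 1)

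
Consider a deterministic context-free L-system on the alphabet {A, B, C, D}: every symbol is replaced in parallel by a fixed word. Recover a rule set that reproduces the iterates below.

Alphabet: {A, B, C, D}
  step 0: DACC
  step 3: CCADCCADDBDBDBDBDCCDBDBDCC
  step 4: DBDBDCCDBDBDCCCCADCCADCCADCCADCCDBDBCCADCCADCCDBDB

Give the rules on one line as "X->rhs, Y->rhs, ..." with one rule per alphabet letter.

  step 3 ⇒ step 4: CCADCCADDBDBDBDBDCCDBDBDCC ⇒ DB·DB·D·CC·DB·DB·D·CC·CC·AD·CC·AD·CC·AD·CC·AD·CC·DB·DB·CC·AD·CC·AD·CC·DB·DB
    A ↦ D
    B ↦ AD
    C ↦ DB
    D ↦ CC

A->D, B->AD, C->DB, D->CC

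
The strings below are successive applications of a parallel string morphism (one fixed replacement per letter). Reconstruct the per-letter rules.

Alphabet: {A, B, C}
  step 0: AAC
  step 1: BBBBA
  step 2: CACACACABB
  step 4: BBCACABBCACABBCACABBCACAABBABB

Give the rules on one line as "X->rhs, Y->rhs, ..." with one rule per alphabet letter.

A->BB, B->CA, C->A

  step 1 ⇒ step 2: BBBBA ⇒ CA·CA·CA·CA·BB
    A ↦ BB
    B ↦ CA
  step 0 ⇒ step 1: AAC ⇒ BB·BB·A
    C ↦ A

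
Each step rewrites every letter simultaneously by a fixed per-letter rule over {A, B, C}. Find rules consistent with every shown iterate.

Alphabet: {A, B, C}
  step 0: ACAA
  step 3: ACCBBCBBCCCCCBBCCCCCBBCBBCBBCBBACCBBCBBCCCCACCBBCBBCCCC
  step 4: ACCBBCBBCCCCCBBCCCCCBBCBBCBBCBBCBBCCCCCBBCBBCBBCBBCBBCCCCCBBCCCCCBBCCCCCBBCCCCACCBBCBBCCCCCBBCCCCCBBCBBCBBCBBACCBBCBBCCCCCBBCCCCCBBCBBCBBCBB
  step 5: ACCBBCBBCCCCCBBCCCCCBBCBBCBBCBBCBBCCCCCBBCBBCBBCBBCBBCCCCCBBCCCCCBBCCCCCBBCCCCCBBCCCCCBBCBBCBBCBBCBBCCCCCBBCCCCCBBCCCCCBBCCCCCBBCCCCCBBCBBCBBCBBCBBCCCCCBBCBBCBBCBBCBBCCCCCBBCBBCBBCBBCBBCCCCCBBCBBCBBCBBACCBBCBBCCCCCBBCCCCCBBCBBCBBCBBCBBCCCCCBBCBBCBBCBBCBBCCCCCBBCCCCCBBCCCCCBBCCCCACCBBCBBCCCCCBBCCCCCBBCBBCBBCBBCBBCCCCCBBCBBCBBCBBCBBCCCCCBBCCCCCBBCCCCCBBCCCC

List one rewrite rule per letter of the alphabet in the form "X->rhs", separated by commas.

A->AC, B->CC, C->CBB

  step 4 ⇒ step 5: ACCBBCBBCCCCCBBCCCCCBBCBBCBBCBBCBBCCCCCBBCBBCBBCBBCBBCCCCCBBCCCCCBBCCCCCBBCCCCACCBBCBBCCCCCBBCCCCCBBCBBCBBCBBACCBBCBBCCCCCBBCCCCCBBCBBCBBCBB ⇒ AC·CBB·CBB·CC·CC·CBB·CC·CC·CBB·CBB·CBB·CBB·CBB·CC·CC·CBB·CBB·CBB·CBB·CBB·CC·CC·CBB·CC·CC·CBB·CC·CC·CBB·CC·CC·CBB·CC·CC·CBB·CBB·CBB·CBB·CBB·CC·CC·CBB·CC·CC·CBB·CC·CC·CBB·CC·CC·CBB·CC·CC·CBB·CBB·CBB·CBB·CBB·CC·CC·CBB·CBB·CBB·CBB·CBB·CC·CC·CBB·CBB·CBB·CBB·CBB·CC·CC·CBB·CBB·CBB·CBB·AC·CBB·CBB·CC·CC·CBB·CC·CC·CBB·CBB·CBB·CBB·CBB·CC·CC·CBB·CBB·CBB·CBB·CBB·CC·CC·CBB·CC·CC·CBB·CC·CC·CBB·CC·CC·AC·CBB·CBB·CC·CC·CBB·CC·CC·CBB·CBB·CBB·CBB·CBB·CC·CC·CBB·CBB·CBB·CBB·CBB·CC·CC·CBB·CC·CC·CBB·CC·CC·CBB·CC·CC
    A ↦ AC
    B ↦ CC
    C ↦ CBB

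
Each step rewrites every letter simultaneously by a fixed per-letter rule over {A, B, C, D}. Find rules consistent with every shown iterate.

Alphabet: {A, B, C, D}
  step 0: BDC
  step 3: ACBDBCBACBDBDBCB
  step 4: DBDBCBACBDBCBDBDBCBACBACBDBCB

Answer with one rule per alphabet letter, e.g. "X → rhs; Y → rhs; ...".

A->DB, B->CB, C->DB, D->A

  step 3 ⇒ step 4: ACBDBCBACBDBDBCB ⇒ DB·DB·CB·A·CB·DB·CB·DB·DB·CB·A·CB·A·CB·DB·CB
    A ↦ DB
    B ↦ CB
    C ↦ DB
    D ↦ A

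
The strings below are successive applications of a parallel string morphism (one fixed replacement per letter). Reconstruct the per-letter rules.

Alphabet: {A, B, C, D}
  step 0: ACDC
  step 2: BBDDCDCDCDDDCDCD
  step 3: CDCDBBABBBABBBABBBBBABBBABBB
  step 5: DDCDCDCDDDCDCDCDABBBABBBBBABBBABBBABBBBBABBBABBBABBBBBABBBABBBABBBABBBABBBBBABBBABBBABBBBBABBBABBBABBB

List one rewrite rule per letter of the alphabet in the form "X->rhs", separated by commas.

A->DD, B->CD, C->ABB, D->B

  step 2 ⇒ step 3: BBDDCDCDCDDDCDCD ⇒ CD·CD·B·B·ABB·B·ABB·B·ABB·B·B·B·ABB·B·ABB·B
    B ↦ CD
    C ↦ ABB
    D ↦ B
    A ↦ DD  (constrained at step 0)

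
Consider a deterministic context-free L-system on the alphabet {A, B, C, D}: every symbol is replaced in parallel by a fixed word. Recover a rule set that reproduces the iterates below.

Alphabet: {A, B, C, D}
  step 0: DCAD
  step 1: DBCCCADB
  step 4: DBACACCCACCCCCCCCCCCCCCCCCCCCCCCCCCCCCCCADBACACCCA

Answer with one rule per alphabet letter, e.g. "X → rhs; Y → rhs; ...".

A->CA, B->A, C->CC, D->DB

  step 0 ⇒ step 1: DCAD ⇒ DB·CC·CA·DB
    A ↦ CA
    C ↦ CC
    D ↦ DB
    B ↦ A  (constrained at step 1)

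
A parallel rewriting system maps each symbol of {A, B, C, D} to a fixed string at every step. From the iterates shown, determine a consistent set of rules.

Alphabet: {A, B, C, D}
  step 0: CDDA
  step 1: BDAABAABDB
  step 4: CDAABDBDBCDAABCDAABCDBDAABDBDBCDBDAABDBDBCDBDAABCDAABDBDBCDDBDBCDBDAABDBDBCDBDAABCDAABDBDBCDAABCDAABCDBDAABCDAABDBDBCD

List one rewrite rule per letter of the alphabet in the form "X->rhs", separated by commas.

  step 0 ⇒ step 1: CDDA ⇒ BD·AAB·AAB·DB
    A ↦ DB
    C ↦ BD
    D ↦ AAB
    B ↦ CD  (constrained at step 1)

A->DB, B->CD, C->BD, D->AAB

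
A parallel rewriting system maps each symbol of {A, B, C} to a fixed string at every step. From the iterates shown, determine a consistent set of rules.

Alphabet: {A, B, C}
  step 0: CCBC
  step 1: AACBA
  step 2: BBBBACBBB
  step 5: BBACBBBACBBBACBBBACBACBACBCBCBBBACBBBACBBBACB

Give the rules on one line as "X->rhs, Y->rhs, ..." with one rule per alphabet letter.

A->BB, B->CB, C->A

  step 1 ⇒ step 2: AACBA ⇒ BB·BB·A·CB·BB
    A ↦ BB
    B ↦ CB
    C ↦ A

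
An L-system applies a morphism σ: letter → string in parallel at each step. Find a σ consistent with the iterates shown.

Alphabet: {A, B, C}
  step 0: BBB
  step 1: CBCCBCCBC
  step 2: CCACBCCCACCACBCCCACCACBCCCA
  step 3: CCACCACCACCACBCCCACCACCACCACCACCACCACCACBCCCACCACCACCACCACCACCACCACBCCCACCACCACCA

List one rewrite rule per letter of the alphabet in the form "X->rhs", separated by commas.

A->CCA, B->CBC, C->CCA

  step 2 ⇒ step 3: CCACBCCCACCACBCCCACCACBCCCA ⇒ CCA·CCA·CCA·CCA·CBC·CCA·CCA·CCA·CCA·CCA·CCA·CCA·CCA·CBC·CCA·CCA·CCA·CCA·CCA·CCA·CCA·CCA·CBC·CCA·CCA·CCA·CCA
    A ↦ CCA
    B ↦ CBC
    C ↦ CCA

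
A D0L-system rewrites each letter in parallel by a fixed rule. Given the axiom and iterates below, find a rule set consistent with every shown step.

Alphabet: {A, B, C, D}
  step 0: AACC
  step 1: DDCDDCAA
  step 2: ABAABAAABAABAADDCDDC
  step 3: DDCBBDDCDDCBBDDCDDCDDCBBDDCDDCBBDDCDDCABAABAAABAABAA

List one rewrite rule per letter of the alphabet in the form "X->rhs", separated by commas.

  step 2 ⇒ step 3: ABAABAAABAABAADDCDDC ⇒ DDC·BB·DDC·DDC·BB·DDC·DDC·DDC·BB·DDC·DDC·BB·DDC·DDC·ABA·ABA·A·ABA·ABA·A
    A ↦ DDC
    B ↦ BB
    C ↦ A
    D ↦ ABA

A->DDC, B->BB, C->A, D->ABA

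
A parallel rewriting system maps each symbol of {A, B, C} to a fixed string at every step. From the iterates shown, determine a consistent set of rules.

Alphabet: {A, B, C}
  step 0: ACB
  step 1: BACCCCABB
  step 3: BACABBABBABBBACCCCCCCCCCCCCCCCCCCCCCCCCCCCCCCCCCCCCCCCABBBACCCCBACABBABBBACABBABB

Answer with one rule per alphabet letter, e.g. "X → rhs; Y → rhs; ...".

  step 0 ⇒ step 1: ACB ⇒ BAC·CCC·ABB
    A ↦ BAC
    B ↦ ABB
    C ↦ CCC

A->BAC, B->ABB, C->CCC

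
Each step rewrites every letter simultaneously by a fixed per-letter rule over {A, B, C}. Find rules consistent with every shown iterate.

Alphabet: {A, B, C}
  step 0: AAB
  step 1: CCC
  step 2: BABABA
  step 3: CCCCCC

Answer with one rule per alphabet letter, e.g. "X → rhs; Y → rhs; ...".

A->C, B->C, C->BA

  step 2 ⇒ step 3: BABABA ⇒ C·C·C·C·C·C
    A ↦ C
    B ↦ C
  step 1 ⇒ step 2: CCC ⇒ BA·BA·BA
    C ↦ BA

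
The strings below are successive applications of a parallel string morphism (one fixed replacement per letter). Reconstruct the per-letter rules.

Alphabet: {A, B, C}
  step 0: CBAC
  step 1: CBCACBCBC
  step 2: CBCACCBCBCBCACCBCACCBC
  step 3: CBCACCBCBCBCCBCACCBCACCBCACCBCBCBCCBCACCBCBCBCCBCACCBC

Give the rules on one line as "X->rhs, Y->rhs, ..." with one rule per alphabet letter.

A->B, B->AC, C->CBC

  step 2 ⇒ step 3: CBCACCBCBCBCACCBCACCBC ⇒ CBC·AC·CBC·B·CBC·CBC·AC·CBC·AC·CBC·AC·CBC·B·CBC·CBC·AC·CBC·B·CBC·CBC·AC·CBC
    A ↦ B
    B ↦ AC
    C ↦ CBC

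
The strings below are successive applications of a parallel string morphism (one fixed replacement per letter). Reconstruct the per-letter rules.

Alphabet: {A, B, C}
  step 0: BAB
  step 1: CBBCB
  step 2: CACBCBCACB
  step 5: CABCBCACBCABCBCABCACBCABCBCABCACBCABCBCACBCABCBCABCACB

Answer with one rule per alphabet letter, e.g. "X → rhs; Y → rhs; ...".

  step 1 ⇒ step 2: CBBCB ⇒ CA·CB·CB·CA·CB
    B ↦ CB
    C ↦ CA
  step 0 ⇒ step 1: BAB ⇒ CB·B·CB
    A ↦ B

A->B, B->CB, C->CA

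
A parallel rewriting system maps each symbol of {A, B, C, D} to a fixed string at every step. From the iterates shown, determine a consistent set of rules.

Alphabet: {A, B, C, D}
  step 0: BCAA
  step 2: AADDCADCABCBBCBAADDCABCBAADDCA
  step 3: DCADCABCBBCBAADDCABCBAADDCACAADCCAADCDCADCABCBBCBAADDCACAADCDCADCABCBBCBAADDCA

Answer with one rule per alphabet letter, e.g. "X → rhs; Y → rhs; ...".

  step 2 ⇒ step 3: AADDCADCABCBBCBAADDCABCBAADDCA ⇒ DCA·DCA·BCB·BCB·AAD·DCA·BCB·AAD·DCA·C·AAD·C·C·AAD·C·DCA·DCA·BCB·BCB·AAD·DCA·C·AAD·C·DCA·DCA·BCB·BCB·AAD·DCA
    A ↦ DCA
    B ↦ C
    C ↦ AAD
    D ↦ BCB

A->DCA, B->C, C->AAD, D->BCB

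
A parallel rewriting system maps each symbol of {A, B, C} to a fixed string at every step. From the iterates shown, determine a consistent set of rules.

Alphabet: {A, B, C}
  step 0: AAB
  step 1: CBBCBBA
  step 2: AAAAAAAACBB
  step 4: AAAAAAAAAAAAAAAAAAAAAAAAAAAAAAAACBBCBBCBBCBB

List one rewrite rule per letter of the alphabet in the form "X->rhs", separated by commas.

A->CBB, B->A, C->AA

  step 1 ⇒ step 2: CBBCBBA ⇒ AA·A·A·AA·A·A·CBB
    A ↦ CBB
    B ↦ A
    C ↦ AA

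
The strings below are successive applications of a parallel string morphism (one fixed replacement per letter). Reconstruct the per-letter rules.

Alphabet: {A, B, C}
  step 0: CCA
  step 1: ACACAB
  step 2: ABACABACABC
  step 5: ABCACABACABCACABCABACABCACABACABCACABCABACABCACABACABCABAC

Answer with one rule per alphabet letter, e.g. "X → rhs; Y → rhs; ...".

A->AB, B->C, C->AC

  step 1 ⇒ step 2: ACACAB ⇒ AB·AC·AB·AC·AB·C
    A ↦ AB
    B ↦ C
    C ↦ AC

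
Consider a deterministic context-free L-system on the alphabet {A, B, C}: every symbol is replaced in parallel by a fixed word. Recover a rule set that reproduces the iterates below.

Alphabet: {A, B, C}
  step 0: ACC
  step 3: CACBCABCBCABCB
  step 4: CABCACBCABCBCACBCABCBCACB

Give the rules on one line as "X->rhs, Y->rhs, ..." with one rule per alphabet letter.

  step 3 ⇒ step 4: CACBCABCBCABCB ⇒ CA·B·CA·CB·CA·B·CB·CA·CB·CA·B·CB·CA·CB
    A ↦ B
    B ↦ CB
    C ↦ CA

A->B, B->CB, C->CA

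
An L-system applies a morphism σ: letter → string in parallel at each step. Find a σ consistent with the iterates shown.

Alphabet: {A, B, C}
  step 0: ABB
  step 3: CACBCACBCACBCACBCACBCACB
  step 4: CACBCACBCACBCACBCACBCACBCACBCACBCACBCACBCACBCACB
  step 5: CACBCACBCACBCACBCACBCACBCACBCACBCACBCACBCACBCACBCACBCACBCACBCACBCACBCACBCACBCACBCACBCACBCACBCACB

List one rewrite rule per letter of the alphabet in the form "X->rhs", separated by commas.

  step 4 ⇒ step 5: CACBCACBCACBCACBCACBCACBCACBCACBCACBCACBCACBCACB ⇒ CA·CB·CA·CB·CA·CB·CA·CB·CA·CB·CA·CB·CA·CB·CA·CB·CA·CB·CA·CB·CA·CB·CA·CB·CA·CB·CA·CB·CA·CB·CA·CB·CA·CB·CA·CB·CA·CB·CA·CB·CA·CB·CA·CB·CA·CB·CA·CB
    A ↦ CB
    B ↦ CB
    C ↦ CA

A->CB, B->CB, C->CA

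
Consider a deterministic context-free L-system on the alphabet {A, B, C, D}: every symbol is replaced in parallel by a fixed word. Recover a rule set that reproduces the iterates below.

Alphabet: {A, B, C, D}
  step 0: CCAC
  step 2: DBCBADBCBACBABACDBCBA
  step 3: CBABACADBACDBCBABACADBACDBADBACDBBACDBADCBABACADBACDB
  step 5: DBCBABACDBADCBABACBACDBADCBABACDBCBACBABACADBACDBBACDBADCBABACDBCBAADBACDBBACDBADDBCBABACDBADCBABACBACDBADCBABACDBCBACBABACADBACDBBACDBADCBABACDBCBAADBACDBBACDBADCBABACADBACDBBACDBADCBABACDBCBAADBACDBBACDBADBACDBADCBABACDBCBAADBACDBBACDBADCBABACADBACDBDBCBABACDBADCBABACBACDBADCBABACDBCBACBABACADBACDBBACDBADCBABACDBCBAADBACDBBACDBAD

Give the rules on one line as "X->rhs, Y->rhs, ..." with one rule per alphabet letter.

A->DB, B->BAC, C->AD, D->CBA

  step 2 ⇒ step 3: DBCBADBCBACBABACDBCBA ⇒ CBA·BAC·AD·BAC·DB·CBA·BAC·AD·BAC·DB·AD·BAC·DB·BAC·DB·AD·CBA·BAC·AD·BAC·DB
    A ↦ DB
    B ↦ BAC
    C ↦ AD
    D ↦ CBA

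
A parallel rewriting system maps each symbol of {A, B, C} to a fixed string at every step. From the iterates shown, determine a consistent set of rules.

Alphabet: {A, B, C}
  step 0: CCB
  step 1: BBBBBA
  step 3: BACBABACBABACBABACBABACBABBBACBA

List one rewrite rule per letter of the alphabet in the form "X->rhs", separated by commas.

  step 0 ⇒ step 1: CCB ⇒ BB·BB·BA
    B ↦ BA
    C ↦ BB
    A ↦ CBA  (constrained at step 1)

A->CBA, B->BA, C->BB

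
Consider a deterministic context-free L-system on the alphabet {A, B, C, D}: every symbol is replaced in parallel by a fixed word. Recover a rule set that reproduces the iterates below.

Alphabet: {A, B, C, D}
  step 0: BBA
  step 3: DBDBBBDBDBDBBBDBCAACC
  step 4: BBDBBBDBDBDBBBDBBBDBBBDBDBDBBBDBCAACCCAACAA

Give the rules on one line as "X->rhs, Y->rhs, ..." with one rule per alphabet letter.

  step 3 ⇒ step 4: DBDBBBDBDBDBBBDBCAACC ⇒ BB·DB·BB·DB·DB·DB·BB·DB·BB·DB·BB·DB·DB·DB·BB·DB·CAA·C·C·CAA·CAA
    A ↦ C
    B ↦ DB
    C ↦ CAA
    D ↦ BB

A->C, B->DB, C->CAA, D->BB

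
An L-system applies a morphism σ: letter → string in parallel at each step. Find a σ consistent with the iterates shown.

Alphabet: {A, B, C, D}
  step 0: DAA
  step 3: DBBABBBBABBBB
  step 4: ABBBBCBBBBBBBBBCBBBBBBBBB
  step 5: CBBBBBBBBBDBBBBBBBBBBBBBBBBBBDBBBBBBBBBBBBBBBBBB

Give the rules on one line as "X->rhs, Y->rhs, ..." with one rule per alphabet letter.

  step 4 ⇒ step 5: ABBBBCBBBBBBBBBCBBBBBBBBB ⇒ CB·BB·BB·BB·BB·D·BB·BB·BB·BB·BB·BB·BB·BB·BB·D·BB·BB·BB·BB·BB·BB·BB·BB·BB
    A ↦ CB
    B ↦ BB
    C ↦ D
  step 3 ⇒ step 4: DBBABBBBABBBB ⇒ A·BB·BB·CB·BB·BB·BB·BB·CB·BB·BB·BB·BB
    D ↦ A

A->CB, B->BB, C->D, D->A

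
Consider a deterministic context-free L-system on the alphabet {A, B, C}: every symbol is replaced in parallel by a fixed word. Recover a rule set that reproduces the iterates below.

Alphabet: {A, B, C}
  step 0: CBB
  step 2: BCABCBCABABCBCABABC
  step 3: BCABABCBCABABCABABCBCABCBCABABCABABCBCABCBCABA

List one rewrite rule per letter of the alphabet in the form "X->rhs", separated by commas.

  step 2 ⇒ step 3: BCABCBCABABCBCABABC ⇒ BCA·BA·BC·BCA·BA·BCA·BA·BC·BCA·BC·BCA·BA·BCA·BA·BC·BCA·BC·BCA·BA
    A ↦ BC
    B ↦ BCA
    C ↦ BA

A->BC, B->BCA, C->BA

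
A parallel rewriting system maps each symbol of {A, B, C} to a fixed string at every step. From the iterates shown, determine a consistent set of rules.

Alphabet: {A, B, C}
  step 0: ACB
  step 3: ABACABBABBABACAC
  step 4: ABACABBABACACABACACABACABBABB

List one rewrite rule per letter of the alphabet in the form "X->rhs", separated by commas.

  step 3 ⇒ step 4: ABACABBABBABACAC ⇒ AB·AC·AB·B·AB·AC·AC·AB·AC·AC·AB·AC·AB·B·AB·B
    A ↦ AB
    B ↦ AC
    C ↦ B

A->AB, B->AC, C->B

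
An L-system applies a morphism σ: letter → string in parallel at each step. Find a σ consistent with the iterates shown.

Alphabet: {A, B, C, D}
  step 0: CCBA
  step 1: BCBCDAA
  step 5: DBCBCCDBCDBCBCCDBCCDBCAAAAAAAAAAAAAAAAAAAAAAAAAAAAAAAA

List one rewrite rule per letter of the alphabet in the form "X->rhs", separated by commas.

A->AA, B->D, C->BC, D->C

  step 0 ⇒ step 1: CCBA ⇒ BC·BC·D·AA
    A ↦ AA
    B ↦ D
    C ↦ BC
    D ↦ C  (constrained at step 1)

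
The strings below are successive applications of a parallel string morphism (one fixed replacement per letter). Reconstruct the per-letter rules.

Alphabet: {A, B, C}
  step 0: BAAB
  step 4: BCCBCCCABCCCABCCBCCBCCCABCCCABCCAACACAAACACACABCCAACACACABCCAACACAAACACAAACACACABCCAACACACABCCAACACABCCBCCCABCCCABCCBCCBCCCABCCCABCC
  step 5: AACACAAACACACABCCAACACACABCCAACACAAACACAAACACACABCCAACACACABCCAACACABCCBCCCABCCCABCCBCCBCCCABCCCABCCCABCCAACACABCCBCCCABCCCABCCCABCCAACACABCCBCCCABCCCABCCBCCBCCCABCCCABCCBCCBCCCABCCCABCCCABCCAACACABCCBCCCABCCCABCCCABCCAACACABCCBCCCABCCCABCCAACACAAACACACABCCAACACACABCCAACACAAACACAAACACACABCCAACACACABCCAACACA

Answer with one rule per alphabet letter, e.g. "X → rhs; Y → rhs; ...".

  step 4 ⇒ step 5: BCCBCCCABCCCABCCBCCBCCCABCCCABCCAACACAAACACACABCCAACACACABCCAACACAAACACAAACACACABCCAACACACABCCAACACABCCBCCCABCCCABCCBCCBCCCABCCCABCC ⇒ AA·CA·CA·AA·CA·CA·CA·BCC·AA·CA·CA·CA·BCC·AA·CA·CA·AA·CA·CA·AA·CA·CA·CA·BCC·AA·CA·CA·CA·BCC·AA·CA·CA·BCC·BCC·CA·BCC·CA·BCC·BCC·BCC·CA·BCC·CA·BCC·CA·BCC·AA·CA·CA·BCC·BCC·CA·BCC·CA·BCC·CA·BCC·AA·CA·CA·BCC·BCC·CA·BCC·CA·BCC·BCC·BCC·CA·BCC·CA·BCC·BCC·BCC·CA·BCC·CA·BCC·CA·BCC·AA·CA·CA·BCC·BCC·CA·BCC·CA·BCC·CA·BCC·AA·CA·CA·BCC·BCC·CA·BCC·CA·BCC·AA·CA·CA·AA·CA·CA·CA·BCC·AA·CA·CA·CA·BCC·AA·CA·CA·AA·CA·CA·AA·CA·CA·CA·BCC·AA·CA·CA·CA·BCC·AA·CA·CA
    A ↦ BCC
    B ↦ AA
    C ↦ CA

A->BCC, B->AA, C->CA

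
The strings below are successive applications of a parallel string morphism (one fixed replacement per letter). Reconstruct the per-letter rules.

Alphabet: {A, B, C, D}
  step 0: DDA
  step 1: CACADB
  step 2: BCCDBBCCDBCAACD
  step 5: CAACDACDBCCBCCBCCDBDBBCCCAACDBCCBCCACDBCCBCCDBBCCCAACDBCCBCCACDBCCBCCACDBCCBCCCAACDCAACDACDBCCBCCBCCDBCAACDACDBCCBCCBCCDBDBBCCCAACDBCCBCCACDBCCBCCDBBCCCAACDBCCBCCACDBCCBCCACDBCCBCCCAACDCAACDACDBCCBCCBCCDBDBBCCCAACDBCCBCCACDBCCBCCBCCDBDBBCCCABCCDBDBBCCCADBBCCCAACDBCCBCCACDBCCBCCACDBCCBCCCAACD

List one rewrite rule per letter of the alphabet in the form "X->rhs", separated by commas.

A->DB, B->ACD, C->BCC, D->CA

  step 1 ⇒ step 2: CACADB ⇒ BCC·DB·BCC·DB·CA·ACD
    A ↦ DB
    B ↦ ACD
    C ↦ BCC
    D ↦ CA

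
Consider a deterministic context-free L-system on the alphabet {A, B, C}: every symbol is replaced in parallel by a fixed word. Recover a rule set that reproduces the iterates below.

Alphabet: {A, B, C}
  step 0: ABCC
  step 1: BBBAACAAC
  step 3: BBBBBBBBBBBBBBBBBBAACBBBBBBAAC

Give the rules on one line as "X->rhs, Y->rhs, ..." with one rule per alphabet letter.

  step 0 ⇒ step 1: ABCC ⇒ B·BB·AAC·AAC
    A ↦ B
    B ↦ BB
    C ↦ AAC

A->B, B->BB, C->AAC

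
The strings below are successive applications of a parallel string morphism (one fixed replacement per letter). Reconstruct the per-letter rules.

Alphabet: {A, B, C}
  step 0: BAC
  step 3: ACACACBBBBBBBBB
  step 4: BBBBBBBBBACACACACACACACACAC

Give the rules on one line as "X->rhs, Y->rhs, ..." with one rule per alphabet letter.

A->B, B->AC, C->BB

  step 3 ⇒ step 4: ACACACBBBBBBBBB ⇒ B·BB·B·BB·B·BB·AC·AC·AC·AC·AC·AC·AC·AC·AC
    A ↦ B
    B ↦ AC
    C ↦ BB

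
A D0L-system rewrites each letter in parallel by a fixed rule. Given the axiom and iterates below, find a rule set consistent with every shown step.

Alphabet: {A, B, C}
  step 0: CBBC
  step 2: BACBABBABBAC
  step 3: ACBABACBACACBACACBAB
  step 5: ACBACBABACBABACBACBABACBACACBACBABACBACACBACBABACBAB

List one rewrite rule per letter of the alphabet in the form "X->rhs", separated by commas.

A->B, B->AC, C->AB

  step 2 ⇒ step 3: BACBABBABBAC ⇒ AC·B·AB·AC·B·AC·AC·B·AC·AC·B·AB
    A ↦ B
    B ↦ AC
    C ↦ AB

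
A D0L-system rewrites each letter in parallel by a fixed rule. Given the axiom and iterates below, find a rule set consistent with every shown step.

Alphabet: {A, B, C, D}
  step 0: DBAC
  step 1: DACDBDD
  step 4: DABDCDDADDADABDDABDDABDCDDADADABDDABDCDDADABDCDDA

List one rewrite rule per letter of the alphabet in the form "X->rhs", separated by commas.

A->BD, B->CD, C->D, D->DA

  step 0 ⇒ step 1: DBAC ⇒ DA·CD·BD·D
    A ↦ BD
    B ↦ CD
    C ↦ D
    D ↦ DA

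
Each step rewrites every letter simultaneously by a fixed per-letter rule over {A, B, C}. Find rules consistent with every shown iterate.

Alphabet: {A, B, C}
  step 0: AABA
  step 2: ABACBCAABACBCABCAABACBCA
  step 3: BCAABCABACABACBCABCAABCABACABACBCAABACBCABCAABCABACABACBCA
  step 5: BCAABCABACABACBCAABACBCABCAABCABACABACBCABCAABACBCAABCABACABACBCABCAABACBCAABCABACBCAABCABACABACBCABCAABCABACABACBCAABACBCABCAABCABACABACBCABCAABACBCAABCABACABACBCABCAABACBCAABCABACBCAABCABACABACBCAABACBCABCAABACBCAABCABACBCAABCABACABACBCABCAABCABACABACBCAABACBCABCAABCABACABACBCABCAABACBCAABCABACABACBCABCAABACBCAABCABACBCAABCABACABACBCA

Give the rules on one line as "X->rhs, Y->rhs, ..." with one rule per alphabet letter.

A->BCA, B->A, C->BAC

  step 2 ⇒ step 3: ABACBCAABACBCABCAABACBCA ⇒ BCA·A·BCA·BAC·A·BAC·BCA·BCA·A·BCA·BAC·A·BAC·BCA·A·BAC·BCA·BCA·A·BCA·BAC·A·BAC·BCA
    A ↦ BCA
    B ↦ A
    C ↦ BAC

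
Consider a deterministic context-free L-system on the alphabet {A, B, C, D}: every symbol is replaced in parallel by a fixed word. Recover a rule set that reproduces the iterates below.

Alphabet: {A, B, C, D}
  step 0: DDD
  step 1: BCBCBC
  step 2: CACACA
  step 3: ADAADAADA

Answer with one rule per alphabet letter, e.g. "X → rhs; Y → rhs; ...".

A->DA, B->C, C->A, D->BC

  step 2 ⇒ step 3: CACACA ⇒ A·DA·A·DA·A·DA
    A ↦ DA
    C ↦ A
  step 1 ⇒ step 2: BCBCBC ⇒ C·A·C·A·C·A
    B ↦ C
  step 0 ⇒ step 1: DDD ⇒ BC·BC·BC
    D ↦ BC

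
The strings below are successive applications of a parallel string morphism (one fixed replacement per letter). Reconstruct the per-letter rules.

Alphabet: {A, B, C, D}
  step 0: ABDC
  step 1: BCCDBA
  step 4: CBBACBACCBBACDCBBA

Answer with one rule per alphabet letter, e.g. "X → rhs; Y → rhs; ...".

A->B, B->C, C->BA, D->CD

  step 0 ⇒ step 1: ABDC ⇒ B·C·CD·BA
    A ↦ B
    B ↦ C
    C ↦ BA
    D ↦ CD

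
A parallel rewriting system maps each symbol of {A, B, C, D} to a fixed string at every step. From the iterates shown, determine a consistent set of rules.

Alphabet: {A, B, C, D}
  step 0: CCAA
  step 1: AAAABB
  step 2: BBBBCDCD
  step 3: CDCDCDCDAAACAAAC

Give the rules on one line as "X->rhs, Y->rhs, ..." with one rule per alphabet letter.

A->B, B->CD, C->AA, D->AC

  step 2 ⇒ step 3: BBBBCDCD ⇒ CD·CD·CD·CD·AA·AC·AA·AC
    B ↦ CD
    C ↦ AA
    D ↦ AC
  step 0 ⇒ step 1: CCAA ⇒ AA·AA·B·B
    A ↦ B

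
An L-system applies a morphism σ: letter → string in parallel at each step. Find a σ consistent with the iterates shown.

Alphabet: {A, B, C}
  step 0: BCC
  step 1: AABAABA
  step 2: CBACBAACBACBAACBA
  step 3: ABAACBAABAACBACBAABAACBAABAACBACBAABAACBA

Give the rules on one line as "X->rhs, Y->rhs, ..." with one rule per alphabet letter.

A->CBA, B->A, C->ABA

  step 2 ⇒ step 3: CBACBAACBACBAACBA ⇒ ABA·A·CBA·ABA·A·CBA·CBA·ABA·A·CBA·ABA·A·CBA·CBA·ABA·A·CBA
    A ↦ CBA
    B ↦ A
    C ↦ ABA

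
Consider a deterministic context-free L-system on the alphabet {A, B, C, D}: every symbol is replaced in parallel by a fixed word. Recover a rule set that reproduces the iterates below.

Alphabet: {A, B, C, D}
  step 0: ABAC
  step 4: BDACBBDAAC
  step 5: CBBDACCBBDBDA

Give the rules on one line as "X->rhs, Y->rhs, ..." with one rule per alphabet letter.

  step 4 ⇒ step 5: BDACBBDAAC ⇒ C·B·BD·A·C·C·B·BD·BD·A
    A ↦ BD
    B ↦ C
    C ↦ A
    D ↦ B

A->BD, B->C, C->A, D->B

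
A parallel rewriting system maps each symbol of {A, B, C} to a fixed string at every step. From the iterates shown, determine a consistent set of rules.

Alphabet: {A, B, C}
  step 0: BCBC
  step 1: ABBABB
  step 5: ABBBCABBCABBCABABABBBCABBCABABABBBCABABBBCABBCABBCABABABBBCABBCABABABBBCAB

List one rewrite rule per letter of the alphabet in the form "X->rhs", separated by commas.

  step 0 ⇒ step 1: BCBC ⇒ AB·B·AB·B
    B ↦ AB
    C ↦ B
    A ↦ BC  (constrained at step 1)

A->BC, B->AB, C->B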